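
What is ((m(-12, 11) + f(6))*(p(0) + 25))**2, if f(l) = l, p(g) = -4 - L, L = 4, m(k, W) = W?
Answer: 83521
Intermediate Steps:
p(g) = -8 (p(g) = -4 - 1*4 = -4 - 4 = -8)
((m(-12, 11) + f(6))*(p(0) + 25))**2 = ((11 + 6)*(-8 + 25))**2 = (17*17)**2 = 289**2 = 83521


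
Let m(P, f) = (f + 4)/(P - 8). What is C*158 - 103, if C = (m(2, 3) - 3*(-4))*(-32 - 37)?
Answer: -118208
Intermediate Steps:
m(P, f) = (4 + f)/(-8 + P)
C = -1495/2 (C = ((4 + 3)/(-8 + 2) - 3*(-4))*(-32 - 37) = (7/(-6) + 12)*(-69) = (-⅙*7 + 12)*(-69) = (-7/6 + 12)*(-69) = (65/6)*(-69) = -1495/2 ≈ -747.50)
C*158 - 103 = -1495/2*158 - 103 = -118105 - 103 = -118208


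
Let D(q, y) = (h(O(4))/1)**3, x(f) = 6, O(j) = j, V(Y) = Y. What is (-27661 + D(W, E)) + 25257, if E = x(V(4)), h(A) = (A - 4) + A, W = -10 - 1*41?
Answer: -2340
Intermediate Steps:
W = -51 (W = -10 - 41 = -51)
h(A) = -4 + 2*A (h(A) = (-4 + A) + A = -4 + 2*A)
E = 6
D(q, y) = 64 (D(q, y) = ((-4 + 2*4)/1)**3 = ((-4 + 8)*1)**3 = (4*1)**3 = 4**3 = 64)
(-27661 + D(W, E)) + 25257 = (-27661 + 64) + 25257 = -27597 + 25257 = -2340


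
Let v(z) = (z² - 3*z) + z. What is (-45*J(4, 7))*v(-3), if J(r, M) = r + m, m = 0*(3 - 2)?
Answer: -2700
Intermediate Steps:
v(z) = z² - 2*z
m = 0 (m = 0*1 = 0)
J(r, M) = r (J(r, M) = r + 0 = r)
(-45*J(4, 7))*v(-3) = (-45*4)*(-3*(-2 - 3)) = -(-540)*(-5) = -180*15 = -2700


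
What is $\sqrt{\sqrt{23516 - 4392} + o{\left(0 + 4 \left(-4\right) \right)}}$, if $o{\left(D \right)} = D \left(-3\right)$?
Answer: $\sqrt{48 + 2 \sqrt{4781}} \approx 13.649$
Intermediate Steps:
$o{\left(D \right)} = - 3 D$
$\sqrt{\sqrt{23516 - 4392} + o{\left(0 + 4 \left(-4\right) \right)}} = \sqrt{\sqrt{23516 - 4392} - 3 \left(0 + 4 \left(-4\right)\right)} = \sqrt{\sqrt{19124} - 3 \left(0 - 16\right)} = \sqrt{2 \sqrt{4781} - -48} = \sqrt{2 \sqrt{4781} + 48} = \sqrt{48 + 2 \sqrt{4781}}$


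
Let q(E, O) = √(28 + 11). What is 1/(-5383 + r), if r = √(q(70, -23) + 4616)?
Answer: -1/(5383 - √(4616 + √39)) ≈ -0.00018815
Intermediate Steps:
q(E, O) = √39
r = √(4616 + √39) (r = √(√39 + 4616) = √(4616 + √39) ≈ 67.987)
1/(-5383 + r) = 1/(-5383 + √(4616 + √39))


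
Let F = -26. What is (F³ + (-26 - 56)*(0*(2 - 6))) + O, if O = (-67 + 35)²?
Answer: -16552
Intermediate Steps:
O = 1024 (O = (-32)² = 1024)
(F³ + (-26 - 56)*(0*(2 - 6))) + O = ((-26)³ + (-26 - 56)*(0*(2 - 6))) + 1024 = (-17576 - 0*(-4)) + 1024 = (-17576 - 82*0) + 1024 = (-17576 + 0) + 1024 = -17576 + 1024 = -16552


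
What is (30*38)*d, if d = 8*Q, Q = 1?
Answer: 9120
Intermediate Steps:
d = 8 (d = 8*1 = 8)
(30*38)*d = (30*38)*8 = 1140*8 = 9120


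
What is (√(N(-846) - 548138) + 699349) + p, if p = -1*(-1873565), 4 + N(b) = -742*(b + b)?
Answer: 2572914 + √707322 ≈ 2.5738e+6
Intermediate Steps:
N(b) = -4 - 1484*b (N(b) = -4 - 742*(b + b) = -4 - 1484*b)
p = 1873565
(√(N(-846) - 548138) + 699349) + p = (√((-4 - 1484*(-846)) - 548138) + 699349) + 1873565 = (√((-4 + 1255464) - 548138) + 699349) + 1873565 = (√(1255460 - 548138) + 699349) + 1873565 = (√707322 + 699349) + 1873565 = (699349 + √707322) + 1873565 = 2572914 + √707322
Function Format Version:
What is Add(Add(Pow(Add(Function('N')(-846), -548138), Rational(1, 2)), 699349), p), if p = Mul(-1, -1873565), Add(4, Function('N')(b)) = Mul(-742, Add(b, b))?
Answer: Add(2572914, Pow(707322, Rational(1, 2))) ≈ 2.5738e+6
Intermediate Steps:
Function('N')(b) = Add(-4, Mul(-1484, b)) (Function('N')(b) = Add(-4, Mul(-742, Add(b, b))) = Add(-4, Mul(-742, Mul(2, b))) = Add(-4, Mul(-1484, b)))
p = 1873565
Add(Add(Pow(Add(Function('N')(-846), -548138), Rational(1, 2)), 699349), p) = Add(Add(Pow(Add(Add(-4, Mul(-1484, -846)), -548138), Rational(1, 2)), 699349), 1873565) = Add(Add(Pow(Add(Add(-4, 1255464), -548138), Rational(1, 2)), 699349), 1873565) = Add(Add(Pow(Add(1255460, -548138), Rational(1, 2)), 699349), 1873565) = Add(Add(Pow(707322, Rational(1, 2)), 699349), 1873565) = Add(Add(699349, Pow(707322, Rational(1, 2))), 1873565) = Add(2572914, Pow(707322, Rational(1, 2)))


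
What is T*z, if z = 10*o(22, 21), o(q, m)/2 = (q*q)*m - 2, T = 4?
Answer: 812960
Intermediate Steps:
o(q, m) = -4 + 2*m*q² (o(q, m) = 2*((q*q)*m - 2) = 2*(q²*m - 2) = 2*(m*q² - 2) = 2*(-2 + m*q²) = -4 + 2*m*q²)
z = 203240 (z = 10*(-4 + 2*21*22²) = 10*(-4 + 2*21*484) = 10*(-4 + 20328) = 10*20324 = 203240)
T*z = 4*203240 = 812960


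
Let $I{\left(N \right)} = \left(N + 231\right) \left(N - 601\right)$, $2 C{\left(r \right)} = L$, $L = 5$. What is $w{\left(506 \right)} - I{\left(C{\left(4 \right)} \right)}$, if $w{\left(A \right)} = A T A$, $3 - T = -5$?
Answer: $\frac{8752151}{4} \approx 2.188 \cdot 10^{6}$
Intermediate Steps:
$T = 8$ ($T = 3 - -5 = 3 + 5 = 8$)
$w{\left(A \right)} = 8 A^{2}$ ($w{\left(A \right)} = A 8 A = 8 A A = 8 A^{2}$)
$C{\left(r \right)} = \frac{5}{2}$ ($C{\left(r \right)} = \frac{1}{2} \cdot 5 = \frac{5}{2}$)
$I{\left(N \right)} = \left(-601 + N\right) \left(231 + N\right)$ ($I{\left(N \right)} = \left(231 + N\right) \left(-601 + N\right) = \left(-601 + N\right) \left(231 + N\right)$)
$w{\left(506 \right)} - I{\left(C{\left(4 \right)} \right)} = 8 \cdot 506^{2} - \left(-138831 + \left(\frac{5}{2}\right)^{2} - 925\right) = 8 \cdot 256036 - \left(-138831 + \frac{25}{4} - 925\right) = 2048288 - - \frac{558999}{4} = 2048288 + \frac{558999}{4} = \frac{8752151}{4}$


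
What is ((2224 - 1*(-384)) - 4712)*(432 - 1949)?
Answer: 3191768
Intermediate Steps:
((2224 - 1*(-384)) - 4712)*(432 - 1949) = ((2224 + 384) - 4712)*(-1517) = (2608 - 4712)*(-1517) = -2104*(-1517) = 3191768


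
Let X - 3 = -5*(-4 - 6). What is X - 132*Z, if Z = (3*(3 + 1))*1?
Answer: -1531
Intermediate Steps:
X = 53 (X = 3 - 5*(-4 - 6) = 3 - 5*(-10) = 3 + 50 = 53)
Z = 12 (Z = (3*4)*1 = 12*1 = 12)
X - 132*Z = 53 - 132*12 = 53 - 1584 = -1531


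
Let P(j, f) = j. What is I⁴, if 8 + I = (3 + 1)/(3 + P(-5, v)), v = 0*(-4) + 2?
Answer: 10000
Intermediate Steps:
v = 2 (v = 0 + 2 = 2)
I = -10 (I = -8 + (3 + 1)/(3 - 5) = -8 + 4/(-2) = -8 + 4*(-½) = -8 - 2 = -10)
I⁴ = (-10)⁴ = 10000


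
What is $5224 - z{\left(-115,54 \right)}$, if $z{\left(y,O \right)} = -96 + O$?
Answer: $5266$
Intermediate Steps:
$5224 - z{\left(-115,54 \right)} = 5224 - \left(-96 + 54\right) = 5224 - -42 = 5224 + 42 = 5266$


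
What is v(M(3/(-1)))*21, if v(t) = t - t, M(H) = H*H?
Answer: 0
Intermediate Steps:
M(H) = H²
v(t) = 0
v(M(3/(-1)))*21 = 0*21 = 0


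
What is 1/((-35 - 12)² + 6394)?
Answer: 1/8603 ≈ 0.00011624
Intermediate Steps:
1/((-35 - 12)² + 6394) = 1/((-47)² + 6394) = 1/(2209 + 6394) = 1/8603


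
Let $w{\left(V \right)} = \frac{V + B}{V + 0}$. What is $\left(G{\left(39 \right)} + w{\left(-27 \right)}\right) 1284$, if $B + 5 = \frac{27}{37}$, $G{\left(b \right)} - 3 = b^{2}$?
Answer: $\frac{652114924}{333} \approx 1.9583 \cdot 10^{6}$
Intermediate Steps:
$G{\left(b \right)} = 3 + b^{2}$
$B = - \frac{158}{37}$ ($B = -5 + \frac{27}{37} = - \frac{158}{37} \approx -4.2703$)
$w{\left(V \right)} = \frac{- \frac{158}{37} + V}{V}$ ($w{\left(V \right)} = \frac{V - \frac{158}{37}}{V + 0} = \frac{- \frac{158}{37} + V}{V}$)
$\left(G{\left(39 \right)} + w{\left(-27 \right)}\right) 1284 = \left(\left(3 + 39^{2}\right) + \frac{- \frac{158}{37} - 27}{-27}\right) 1284 = \left(\left(3 + 1521\right) - - \frac{1157}{999}\right) 1284 = \left(1524 + \frac{1157}{999}\right) 1284 = \frac{1523633}{999} \cdot 1284 = \frac{652114924}{333}$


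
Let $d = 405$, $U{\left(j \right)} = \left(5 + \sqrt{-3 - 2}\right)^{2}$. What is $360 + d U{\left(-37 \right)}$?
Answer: $8460 + 4050 i \sqrt{5} \approx 8460.0 + 9056.1 i$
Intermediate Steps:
$U{\left(j \right)} = \left(5 + i \sqrt{5}\right)^{2}$ ($U{\left(j \right)} = \left(5 + \sqrt{-5}\right)^{2} = \left(5 + i \sqrt{5}\right)^{2}$)
$360 + d U{\left(-37 \right)} = 360 + 405 \left(5 + i \sqrt{5}\right)^{2}$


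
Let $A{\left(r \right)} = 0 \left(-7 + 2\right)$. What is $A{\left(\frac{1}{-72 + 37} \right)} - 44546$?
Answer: $-44546$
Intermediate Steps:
$A{\left(r \right)} = 0$ ($A{\left(r \right)} = 0 \left(-5\right) = 0$)
$A{\left(\frac{1}{-72 + 37} \right)} - 44546 = 0 - 44546 = -44546$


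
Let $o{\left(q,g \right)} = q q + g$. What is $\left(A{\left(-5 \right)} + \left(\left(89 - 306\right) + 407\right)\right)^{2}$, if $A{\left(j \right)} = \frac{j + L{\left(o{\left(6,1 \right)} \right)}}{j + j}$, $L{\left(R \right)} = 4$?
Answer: $\frac{3613801}{100} \approx 36138.0$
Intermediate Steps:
$o{\left(q,g \right)} = g + q^{2}$ ($o{\left(q,g \right)} = q^{2} + g = g + q^{2}$)
$A{\left(j \right)} = \frac{4 + j}{2 j}$ ($A{\left(j \right)} = \frac{j + 4}{j + j} = \frac{4 + j}{2 j}$)
$\left(A{\left(-5 \right)} + \left(\left(89 - 306\right) + 407\right)\right)^{2} = \left(\frac{4 - 5}{2 \left(-5\right)} + \left(\left(89 - 306\right) + 407\right)\right)^{2} = \left(\frac{1}{2} \left(- \frac{1}{5}\right) \left(-1\right) + \left(-217 + 407\right)\right)^{2} = \left(\frac{1}{10} + 190\right)^{2} = \left(\frac{1901}{10}\right)^{2} = \frac{3613801}{100}$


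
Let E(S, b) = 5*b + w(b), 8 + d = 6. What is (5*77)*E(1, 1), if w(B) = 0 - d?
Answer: 2695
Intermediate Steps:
d = -2 (d = -8 + 6 = -2)
w(B) = 2 (w(B) = 0 - 1*(-2) = 0 + 2 = 2)
E(S, b) = 2 + 5*b (E(S, b) = 5*b + 2 = 2 + 5*b)
(5*77)*E(1, 1) = (5*77)*(2 + 5*1) = 385*(2 + 5) = 385*7 = 2695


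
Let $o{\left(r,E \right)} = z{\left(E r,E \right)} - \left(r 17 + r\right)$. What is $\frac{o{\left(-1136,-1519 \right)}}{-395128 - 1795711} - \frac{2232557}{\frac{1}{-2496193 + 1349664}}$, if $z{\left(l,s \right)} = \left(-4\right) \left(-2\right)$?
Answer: $\frac{5607871625828213411}{2190839} \approx 2.5597 \cdot 10^{12}$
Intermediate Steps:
$z{\left(l,s \right)} = 8$
$o{\left(r,E \right)} = 8 - 18 r$ ($o{\left(r,E \right)} = 8 - \left(r 17 + r\right) = 8 - \left(17 r + r\right) = 8 - 18 r$)
$\frac{o{\left(-1136,-1519 \right)}}{-395128 - 1795711} - \frac{2232557}{\frac{1}{-2496193 + 1349664}} = \frac{8 - -20448}{-395128 - 1795711} - \frac{2232557}{\frac{1}{-2496193 + 1349664}} = \frac{8 + 20448}{-2190839} - \frac{2232557}{\frac{1}{-1146529}} = 20456 \left(- \frac{1}{2190839}\right) - \frac{2232557}{- \frac{1}{1146529}} = - \frac{20456}{2190839} - -2559691344653 = - \frac{20456}{2190839} + 2559691344653 = \frac{5607871625828213411}{2190839}$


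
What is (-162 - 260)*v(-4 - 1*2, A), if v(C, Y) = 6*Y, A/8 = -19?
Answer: 384864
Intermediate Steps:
A = -152 (A = 8*(-19) = -152)
(-162 - 260)*v(-4 - 1*2, A) = (-162 - 260)*(6*(-152)) = -422*(-912) = 384864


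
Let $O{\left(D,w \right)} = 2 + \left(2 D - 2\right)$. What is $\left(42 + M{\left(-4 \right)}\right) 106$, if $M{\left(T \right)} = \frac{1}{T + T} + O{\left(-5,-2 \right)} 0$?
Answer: $\frac{17755}{4} \approx 4438.8$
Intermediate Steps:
$O{\left(D,w \right)} = 2 D$ ($O{\left(D,w \right)} = 2 + \left(-2 + 2 D\right) = 2 D$)
$M{\left(T \right)} = \frac{1}{2 T}$ ($M{\left(T \right)} = \frac{1}{T + T} + 2 \left(-5\right) 0 = \frac{1}{2 T} - 0 = \frac{1}{2 T} + 0 = \frac{1}{2 T}$)
$\left(42 + M{\left(-4 \right)}\right) 106 = \left(42 + \frac{1}{2 \left(-4\right)}\right) 106 = \left(42 + \frac{1}{2} \left(- \frac{1}{4}\right)\right) 106 = \left(42 - \frac{1}{8}\right) 106 = \frac{335}{8} \cdot 106 = \frac{17755}{4}$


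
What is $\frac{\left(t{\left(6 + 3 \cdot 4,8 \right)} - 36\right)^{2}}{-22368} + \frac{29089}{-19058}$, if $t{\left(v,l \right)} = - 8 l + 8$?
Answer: $- \frac{12687026}{6660771} \approx -1.9047$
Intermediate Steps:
$t{\left(v,l \right)} = 8 - 8 l$
$\frac{\left(t{\left(6 + 3 \cdot 4,8 \right)} - 36\right)^{2}}{-22368} + \frac{29089}{-19058} = \frac{\left(\left(8 - 64\right) - 36\right)^{2}}{-22368} + \frac{29089}{-19058} = \left(\left(8 - 64\right) - 36\right)^{2} \left(- \frac{1}{22368}\right) + 29089 \left(- \frac{1}{19058}\right) = \left(-56 - 36\right)^{2} \left(- \frac{1}{22368}\right) - \frac{29089}{19058} = \left(-92\right)^{2} \left(- \frac{1}{22368}\right) - \frac{29089}{19058} = 8464 \left(- \frac{1}{22368}\right) - \frac{29089}{19058} = - \frac{529}{1398} - \frac{29089}{19058} = - \frac{12687026}{6660771}$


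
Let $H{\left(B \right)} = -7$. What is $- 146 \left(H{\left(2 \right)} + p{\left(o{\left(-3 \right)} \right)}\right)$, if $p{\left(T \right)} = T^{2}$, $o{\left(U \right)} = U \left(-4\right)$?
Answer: $-20002$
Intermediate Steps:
$o{\left(U \right)} = - 4 U$
$- 146 \left(H{\left(2 \right)} + p{\left(o{\left(-3 \right)} \right)}\right) = - 146 \left(-7 + \left(\left(-4\right) \left(-3\right)\right)^{2}\right) = - 146 \left(-7 + 12^{2}\right) = - 146 \left(-7 + 144\right) = \left(-146\right) 137 = -20002$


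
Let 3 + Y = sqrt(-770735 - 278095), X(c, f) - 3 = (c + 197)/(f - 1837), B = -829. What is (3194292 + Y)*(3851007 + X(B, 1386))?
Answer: 5547860754523038/451 + 1736806142*I*sqrt(1048830)/451 ≈ 1.2301e+13 + 3.9439e+9*I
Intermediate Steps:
X(c, f) = 3 + (197 + c)/(-1837 + f) (X(c, f) = 3 + (c + 197)/(f - 1837) = 3 + (197 + c)/(-1837 + f))
Y = -3 + I*sqrt(1048830) (Y = -3 + sqrt(-770735 - 278095) = -3 + sqrt(-1048830) = -3 + I*sqrt(1048830) ≈ -3.0 + 1024.1*I)
(3194292 + Y)*(3851007 + X(B, 1386)) = (3194292 + (-3 + I*sqrt(1048830)))*(3851007 + (-5314 - 829 + 3*1386)/(-1837 + 1386)) = (3194289 + I*sqrt(1048830))*(3851007 + (-5314 - 829 + 4158)/(-451)) = (3194289 + I*sqrt(1048830))*(3851007 - 1/451*(-1985)) = (3194289 + I*sqrt(1048830))*(3851007 + 1985/451) = (3194289 + I*sqrt(1048830))*(1736806142/451) = 5547860754523038/451 + 1736806142*I*sqrt(1048830)/451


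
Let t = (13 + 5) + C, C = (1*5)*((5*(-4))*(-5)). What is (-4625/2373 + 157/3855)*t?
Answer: -143533804/145205 ≈ -988.49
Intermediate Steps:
C = 500 (C = 5*(-20*(-5)) = 5*100 = 500)
t = 518 (t = (13 + 5) + 500 = 18 + 500 = 518)
(-4625/2373 + 157/3855)*t = (-4625/2373 + 157/3855)*518 = -1939646/1016435*518 = -143533804/145205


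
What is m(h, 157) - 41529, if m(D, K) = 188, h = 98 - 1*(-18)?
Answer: -41341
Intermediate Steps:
h = 116 (h = 98 + 18 = 116)
m(h, 157) - 41529 = 188 - 41529 = -41341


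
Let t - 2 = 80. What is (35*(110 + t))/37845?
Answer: 448/2523 ≈ 0.17757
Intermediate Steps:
t = 82 (t = 2 + 80 = 82)
(35*(110 + t))/37845 = (35*(110 + 82))/37845 = (35*192)*(1/37845) = 6720*(1/37845) = 448/2523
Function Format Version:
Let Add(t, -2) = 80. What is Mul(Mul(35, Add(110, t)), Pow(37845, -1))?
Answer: Rational(448, 2523) ≈ 0.17757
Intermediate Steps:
t = 82 (t = Add(2, 80) = 82)
Mul(Mul(35, Add(110, t)), Pow(37845, -1)) = Mul(Mul(35, Add(110, 82)), Pow(37845, -1)) = Mul(Mul(35, 192), Rational(1, 37845)) = Mul(6720, Rational(1, 37845)) = Rational(448, 2523)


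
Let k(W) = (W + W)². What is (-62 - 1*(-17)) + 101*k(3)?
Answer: 3591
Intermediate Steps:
k(W) = 4*W² (k(W) = (2*W)² = 4*W²)
(-62 - 1*(-17)) + 101*k(3) = (-62 - 1*(-17)) + 101*(4*3²) = (-62 + 17) + 101*(4*9) = -45 + 101*36 = -45 + 3636 = 3591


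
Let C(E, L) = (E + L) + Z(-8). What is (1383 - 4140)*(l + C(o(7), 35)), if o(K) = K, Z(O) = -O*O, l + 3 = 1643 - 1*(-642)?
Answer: -6230820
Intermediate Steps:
l = 2282 (l = -3 + (1643 - 1*(-642)) = -3 + (1643 + 642) = -3 + 2285 = 2282)
Z(O) = -O²
C(E, L) = -64 + E + L (C(E, L) = (E + L) - 1*(-8)² = (E + L) - 1*64 = (E + L) - 64 = -64 + E + L)
(1383 - 4140)*(l + C(o(7), 35)) = (1383 - 4140)*(2282 + (-64 + 7 + 35)) = -2757*(2282 - 22) = -2757*2260 = -6230820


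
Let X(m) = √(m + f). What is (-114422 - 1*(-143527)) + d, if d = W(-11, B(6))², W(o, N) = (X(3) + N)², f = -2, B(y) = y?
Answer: 31506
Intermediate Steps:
X(m) = √(-2 + m) (X(m) = √(m - 2) = √(-2 + m))
W(o, N) = (1 + N)² (W(o, N) = (√(-2 + 3) + N)² = (√1 + N)² = (1 + N)²)
d = 2401 (d = ((1 + 6)²)² = (7²)² = 49² = 2401)
(-114422 - 1*(-143527)) + d = (-114422 - 1*(-143527)) + 2401 = (-114422 + 143527) + 2401 = 29105 + 2401 = 31506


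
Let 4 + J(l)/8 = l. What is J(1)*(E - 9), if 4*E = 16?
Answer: 120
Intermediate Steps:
E = 4 (E = (¼)*16 = 4)
J(l) = -32 + 8*l
J(1)*(E - 9) = (-32 + 8*1)*(4 - 9) = (-32 + 8)*(-5) = -24*(-5) = 120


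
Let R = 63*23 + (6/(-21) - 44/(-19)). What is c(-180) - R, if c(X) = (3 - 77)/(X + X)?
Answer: -34732739/23940 ≈ -1450.8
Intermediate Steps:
c(X) = -37/X (c(X) = -74*1/(2*X) = -37/X)
R = 192987/133 (R = 1449 + (6*(-1/21) - 44*(-1/19)) = 1449 + (-2/7 + 44/19) = 1449 + 270/133 = 192987/133 ≈ 1451.0)
c(-180) - R = -37/(-180) - 1*192987/133 = -37*(-1/180) - 192987/133 = 37/180 - 192987/133 = -34732739/23940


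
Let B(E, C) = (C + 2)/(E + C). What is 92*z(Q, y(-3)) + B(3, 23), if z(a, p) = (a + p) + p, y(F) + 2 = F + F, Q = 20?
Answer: 9593/26 ≈ 368.96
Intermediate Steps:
y(F) = -2 + 2*F (y(F) = -2 + (F + F) = -2 + 2*F)
B(E, C) = (2 + C)/(C + E)
z(a, p) = a + 2*p
92*z(Q, y(-3)) + B(3, 23) = 92*(20 + 2*(-2 + 2*(-3))) + (2 + 23)/(23 + 3) = 92*(20 + 2*(-2 - 6)) + 25/26 = 92*(20 + 2*(-8)) + (1/26)*25 = 92*(20 - 16) + 25/26 = 92*4 + 25/26 = 368 + 25/26 = 9593/26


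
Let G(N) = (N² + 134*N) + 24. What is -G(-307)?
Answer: -53135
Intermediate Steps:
G(N) = 24 + N² + 134*N
-G(-307) = -(24 + (-307)² + 134*(-307)) = -(24 + 94249 - 41138) = -1*53135 = -53135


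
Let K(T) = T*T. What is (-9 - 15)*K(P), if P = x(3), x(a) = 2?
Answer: -96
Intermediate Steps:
P = 2
K(T) = T²
(-9 - 15)*K(P) = (-9 - 15)*2² = -24*4 = -96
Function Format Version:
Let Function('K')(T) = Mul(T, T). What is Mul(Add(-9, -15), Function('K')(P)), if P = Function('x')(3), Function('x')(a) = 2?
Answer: -96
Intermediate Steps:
P = 2
Function('K')(T) = Pow(T, 2)
Mul(Add(-9, -15), Function('K')(P)) = Mul(Add(-9, -15), Pow(2, 2)) = Mul(-24, 4) = -96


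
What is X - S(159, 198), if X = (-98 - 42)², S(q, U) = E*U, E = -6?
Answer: 20788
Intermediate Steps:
S(q, U) = -6*U
X = 19600 (X = (-140)² = 19600)
X - S(159, 198) = 19600 - (-6)*198 = 19600 - 1*(-1188) = 19600 + 1188 = 20788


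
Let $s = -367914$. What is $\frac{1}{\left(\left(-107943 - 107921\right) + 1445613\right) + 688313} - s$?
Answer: $\frac{705681862669}{1918062} \approx 3.6791 \cdot 10^{5}$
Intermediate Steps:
$\frac{1}{\left(\left(-107943 - 107921\right) + 1445613\right) + 688313} - s = \frac{1}{\left(\left(-107943 - 107921\right) + 1445613\right) + 688313} - -367914 = \frac{1}{\left(-215864 + 1445613\right) + 688313} + 367914 = \frac{1}{1229749 + 688313} + 367914 = \frac{1}{1918062} + 367914 = \frac{705681862669}{1918062}$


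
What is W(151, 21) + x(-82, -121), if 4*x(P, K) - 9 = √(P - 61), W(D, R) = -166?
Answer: -655/4 + I*√143/4 ≈ -163.75 + 2.9896*I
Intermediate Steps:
x(P, K) = 9/4 + √(-61 + P)/4 (x(P, K) = 9/4 + √(P - 61)/4 = 9/4 + √(-61 + P)/4)
W(151, 21) + x(-82, -121) = -166 + (9/4 + √(-61 - 82)/4) = -166 + (9/4 + √(-143)/4) = -166 + (9/4 + (I*√143)/4) = -166 + (9/4 + I*√143/4) = -655/4 + I*√143/4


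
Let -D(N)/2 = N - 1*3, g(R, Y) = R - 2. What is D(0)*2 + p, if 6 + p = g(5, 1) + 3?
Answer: 12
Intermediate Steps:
g(R, Y) = -2 + R
p = 0 (p = -6 + ((-2 + 5) + 3) = -6 + (3 + 3) = -6 + 6 = 0)
D(N) = 6 - 2*N (D(N) = -2*(N - 1*3) = -2*(N - 3) = -2*(-3 + N) = 6 - 2*N)
D(0)*2 + p = (6 - 2*0)*2 + 0 = (6 + 0)*2 + 0 = 6*2 + 0 = 12 + 0 = 12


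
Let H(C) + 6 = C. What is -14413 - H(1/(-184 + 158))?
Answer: -374581/26 ≈ -14407.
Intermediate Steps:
H(C) = -6 + C
-14413 - H(1/(-184 + 158)) = -14413 - (-6 + 1/(-184 + 158)) = -14413 - (-6 + 1/(-26)) = -14413 - (-6 - 1/26) = -14413 - 1*(-157/26) = -14413 + 157/26 = -374581/26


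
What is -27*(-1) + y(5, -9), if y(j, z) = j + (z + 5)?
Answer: 28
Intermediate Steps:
y(j, z) = 5 + j + z (y(j, z) = j + (5 + z) = 5 + j + z)
-27*(-1) + y(5, -9) = -27*(-1) + (5 + 5 - 9) = 27 + 1 = 28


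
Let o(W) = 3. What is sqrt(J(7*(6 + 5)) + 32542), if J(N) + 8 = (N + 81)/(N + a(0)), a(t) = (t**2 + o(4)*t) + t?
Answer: 6*sqrt(5358507)/77 ≈ 180.38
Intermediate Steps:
a(t) = t**2 + 4*t (a(t) = (t**2 + 3*t) + t = t**2 + 4*t)
J(N) = -8 + (81 + N)/N (J(N) = -8 + (N + 81)/(N + 0*(4 + 0)) = -8 + (81 + N)/(N + 0*4) = -8 + (81 + N)/(N + 0) = -8 + (81 + N)/N)
sqrt(J(7*(6 + 5)) + 32542) = sqrt((-7 + 81/((7*(6 + 5)))) + 32542) = sqrt((-7 + 81/((7*11))) + 32542) = sqrt((-7 + 81/77) + 32542) = sqrt(-458/77 + 32542) = sqrt(2505276/77) = 6*sqrt(5358507)/77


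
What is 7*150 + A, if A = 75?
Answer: 1125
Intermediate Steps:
7*150 + A = 7*150 + 75 = 1050 + 75 = 1125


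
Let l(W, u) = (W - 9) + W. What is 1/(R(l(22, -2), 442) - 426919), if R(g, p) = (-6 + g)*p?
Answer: -1/414101 ≈ -2.4149e-6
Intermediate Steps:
l(W, u) = -9 + 2*W (l(W, u) = (-9 + W) + W = -9 + 2*W)
R(g, p) = p*(-6 + g)
1/(R(l(22, -2), 442) - 426919) = 1/(442*(-6 + (-9 + 2*22)) - 426919) = 1/(442*(-6 + (-9 + 44)) - 426919) = 1/(442*(-6 + 35) - 426919) = 1/(442*29 - 426919) = 1/(12818 - 426919) = 1/(-414101) = -1/414101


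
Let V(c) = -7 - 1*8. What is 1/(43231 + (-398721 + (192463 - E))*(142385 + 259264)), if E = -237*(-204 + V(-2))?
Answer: -1/103690064258 ≈ -9.6441e-12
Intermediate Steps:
V(c) = -15 (V(c) = -7 - 8 = -15)
E = 51903 (E = -237*(-204 - 15) = -237*(-219) = 51903)
1/(43231 + (-398721 + (192463 - E))*(142385 + 259264)) = 1/(43231 + (-398721 + (192463 - 1*51903))*(142385 + 259264)) = 1/(43231 + (-398721 + (192463 - 51903))*401649) = 1/(43231 + (-398721 + 140560)*401649) = 1/(43231 - 258161*401649) = 1/(43231 - 103690107489) = 1/(-103690064258) = -1/103690064258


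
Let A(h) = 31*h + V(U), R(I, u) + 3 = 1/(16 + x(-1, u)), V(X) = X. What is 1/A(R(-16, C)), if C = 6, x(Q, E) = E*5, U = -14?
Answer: -46/4891 ≈ -0.0094050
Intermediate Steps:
x(Q, E) = 5*E
R(I, u) = -3 + 1/(16 + 5*u)
A(h) = -14 + 31*h (A(h) = 31*h - 14 = -14 + 31*h)
1/A(R(-16, C)) = 1/(-14 + 31*((-47 - 15*6)/(16 + 5*6))) = 1/(-14 + 31*((-47 - 90)/(16 + 30))) = 1/(-14 + 31*(-137/46)) = 1/(-14 - 4247/46) = 1/(-4891/46) = -46/4891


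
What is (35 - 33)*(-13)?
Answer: -26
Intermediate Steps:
(35 - 33)*(-13) = 2*(-13) = -26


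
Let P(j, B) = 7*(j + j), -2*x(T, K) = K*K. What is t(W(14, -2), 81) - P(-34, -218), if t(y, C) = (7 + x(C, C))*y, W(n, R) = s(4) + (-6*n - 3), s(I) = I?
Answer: 544353/2 ≈ 2.7218e+5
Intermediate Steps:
x(T, K) = -K²/2 (x(T, K) = -K*K/2 = -K²/2)
P(j, B) = 14*j (P(j, B) = 7*(2*j) = 14*j)
W(n, R) = 1 - 6*n (W(n, R) = 4 + (-6*n - 3) = 4 + (-3 - 6*n) = 1 - 6*n)
t(y, C) = y*(7 - C²/2) (t(y, C) = (7 - C²/2)*y = y*(7 - C²/2))
t(W(14, -2), 81) - P(-34, -218) = (1 - 6*14)*(14 - 1*81²)/2 - 14*(-34) = (1 - 84)*(14 - 1*6561)/2 - 1*(-476) = (½)*(-83)*(14 - 6561) + 476 = (½)*(-83)*(-6547) + 476 = 543401/2 + 476 = 544353/2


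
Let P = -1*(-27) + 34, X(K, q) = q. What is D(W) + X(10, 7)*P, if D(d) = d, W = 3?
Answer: 430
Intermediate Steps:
P = 61 (P = 27 + 34 = 61)
D(W) + X(10, 7)*P = 3 + 7*61 = 3 + 427 = 430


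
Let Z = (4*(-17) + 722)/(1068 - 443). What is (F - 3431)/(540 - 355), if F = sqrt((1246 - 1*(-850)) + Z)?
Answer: -3431/185 + sqrt(1310654)/4625 ≈ -18.298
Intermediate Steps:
Z = 654/625 (Z = (-68 + 722)/625 = 654*(1/625) = 654/625 ≈ 1.0464)
F = sqrt(1310654)/25 (F = sqrt((1246 - 1*(-850)) + 654/625) = sqrt((1246 + 850) + 654/625) = sqrt(2096 + 654/625) = sqrt(1310654/625) = sqrt(1310654)/25 ≈ 45.794)
(F - 3431)/(540 - 355) = (sqrt(1310654)/25 - 3431)/(540 - 355) = (-3431 + sqrt(1310654)/25)/185 = (-3431 + sqrt(1310654)/25)*(1/185) = -3431/185 + sqrt(1310654)/4625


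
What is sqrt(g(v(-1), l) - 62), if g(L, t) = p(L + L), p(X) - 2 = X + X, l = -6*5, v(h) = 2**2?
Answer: 2*I*sqrt(11) ≈ 6.6332*I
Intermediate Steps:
v(h) = 4
l = -30
p(X) = 2 + 2*X (p(X) = 2 + (X + X) = 2 + 2*X)
g(L, t) = 2 + 4*L (g(L, t) = 2 + 2*(L + L) = 2 + 2*(2*L) = 2 + 4*L)
sqrt(g(v(-1), l) - 62) = sqrt((2 + 4*4) - 62) = sqrt((2 + 16) - 62) = sqrt(18 - 62) = sqrt(-44) = 2*I*sqrt(11)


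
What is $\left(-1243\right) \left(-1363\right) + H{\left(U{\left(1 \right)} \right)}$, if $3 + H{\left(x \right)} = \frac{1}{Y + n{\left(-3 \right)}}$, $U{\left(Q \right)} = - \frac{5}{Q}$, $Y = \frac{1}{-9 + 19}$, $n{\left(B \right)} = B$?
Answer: $\frac{49131964}{29} \approx 1.6942 \cdot 10^{6}$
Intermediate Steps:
$Y = \frac{1}{10} \approx 0.1$
$H{\left(x \right)} = - \frac{97}{29}$ ($H{\left(x \right)} = -3 + \frac{1}{\frac{1}{10} - 3} = -3 + \frac{1}{- \frac{29}{10}} = -3 - \frac{10}{29} = - \frac{97}{29}$)
$\left(-1243\right) \left(-1363\right) + H{\left(U{\left(1 \right)} \right)} = \left(-1243\right) \left(-1363\right) - \frac{97}{29} = 1694209 - \frac{97}{29} = \frac{49131964}{29}$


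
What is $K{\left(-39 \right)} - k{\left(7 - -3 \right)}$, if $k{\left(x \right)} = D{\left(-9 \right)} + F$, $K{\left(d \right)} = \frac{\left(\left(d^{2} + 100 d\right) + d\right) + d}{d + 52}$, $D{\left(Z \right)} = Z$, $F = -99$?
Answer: $-81$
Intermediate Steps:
$K{\left(d \right)} = \frac{d^{2} + 102 d}{52 + d}$ ($K{\left(d \right)} = \frac{\left(d^{2} + 101 d\right) + d}{52 + d} = \frac{d^{2} + 102 d}{52 + d}$)
$k{\left(x \right)} = -108$ ($k{\left(x \right)} = -9 - 99 = -108$)
$K{\left(-39 \right)} - k{\left(7 - -3 \right)} = - \frac{39 \left(102 - 39\right)}{52 - 39} - -108 = \left(-39\right) \frac{1}{13} \cdot 63 + 108 = -189 + 108 = -81$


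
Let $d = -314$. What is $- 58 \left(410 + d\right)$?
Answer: $-5568$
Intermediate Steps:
$- 58 \left(410 + d\right) = - 58 \left(410 - 314\right) = \left(-58\right) 96 = -5568$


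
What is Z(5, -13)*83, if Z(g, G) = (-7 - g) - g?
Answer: -1411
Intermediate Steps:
Z(g, G) = -7 - 2*g
Z(5, -13)*83 = (-7 - 2*5)*83 = (-7 - 10)*83 = -17*83 = -1411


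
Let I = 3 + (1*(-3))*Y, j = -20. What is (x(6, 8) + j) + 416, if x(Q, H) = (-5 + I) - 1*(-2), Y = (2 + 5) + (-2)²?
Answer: 363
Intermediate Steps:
Y = 11 (Y = 7 + 4 = 11)
I = -30 (I = 3 + (1*(-3))*11 = 3 - 3*11 = 3 - 33 = -30)
x(Q, H) = -33 (x(Q, H) = (-5 - 30) - 1*(-2) = -35 + 2 = -33)
(x(6, 8) + j) + 416 = (-33 - 20) + 416 = -53 + 416 = 363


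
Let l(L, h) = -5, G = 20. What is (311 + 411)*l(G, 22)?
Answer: -3610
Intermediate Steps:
(311 + 411)*l(G, 22) = (311 + 411)*(-5) = 722*(-5) = -3610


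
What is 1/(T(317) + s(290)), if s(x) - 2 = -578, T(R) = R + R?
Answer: 1/58 ≈ 0.017241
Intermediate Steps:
T(R) = 2*R
s(x) = -576 (s(x) = 2 - 578 = -576)
1/(T(317) + s(290)) = 1/(2*317 - 576) = 1/(634 - 576) = 1/58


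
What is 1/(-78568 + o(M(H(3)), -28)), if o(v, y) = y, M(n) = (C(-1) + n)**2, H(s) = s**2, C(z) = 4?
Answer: -1/78596 ≈ -1.2723e-5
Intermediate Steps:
M(n) = (4 + n)**2
1/(-78568 + o(M(H(3)), -28)) = 1/(-78568 - 28) = 1/(-78596) = -1/78596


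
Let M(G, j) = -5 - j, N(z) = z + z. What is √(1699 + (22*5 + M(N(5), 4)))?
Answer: 30*√2 ≈ 42.426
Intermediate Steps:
N(z) = 2*z
√(1699 + (22*5 + M(N(5), 4))) = √(1699 + (22*5 + (-5 - 1*4))) = √(1699 + (110 + (-5 - 4))) = √(1699 + (110 - 9)) = √(1699 + 101) = √1800 = 30*√2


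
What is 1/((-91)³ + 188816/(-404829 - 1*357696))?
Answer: -762525/574616915591 ≈ -1.3270e-6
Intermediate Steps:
1/((-91)³ + 188816/(-404829 - 1*357696)) = 1/(-753571 + 188816/(-404829 - 357696)) = 1/(-753571 + 188816/(-762525)) = 1/(-753571 + 188816*(-1/762525)) = 1/(-753571 - 188816/762525) = 1/(-574616915591/762525) = -762525/574616915591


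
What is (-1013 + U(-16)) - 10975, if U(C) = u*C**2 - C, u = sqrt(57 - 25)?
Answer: -11972 + 1024*sqrt(2) ≈ -10524.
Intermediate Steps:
u = 4*sqrt(2) (u = sqrt(32) = 4*sqrt(2) ≈ 5.6569)
U(C) = -C + 4*sqrt(2)*C**2 (U(C) = (4*sqrt(2))*C**2 - C = 4*sqrt(2)*C**2 - C = -C + 4*sqrt(2)*C**2)
(-1013 + U(-16)) - 10975 = (-1013 - 16*(-1 + 4*(-16)*sqrt(2))) - 10975 = (-1013 - 16*(-1 - 64*sqrt(2))) - 10975 = (-1013 + (16 + 1024*sqrt(2))) - 10975 = (-997 + 1024*sqrt(2)) - 10975 = -11972 + 1024*sqrt(2)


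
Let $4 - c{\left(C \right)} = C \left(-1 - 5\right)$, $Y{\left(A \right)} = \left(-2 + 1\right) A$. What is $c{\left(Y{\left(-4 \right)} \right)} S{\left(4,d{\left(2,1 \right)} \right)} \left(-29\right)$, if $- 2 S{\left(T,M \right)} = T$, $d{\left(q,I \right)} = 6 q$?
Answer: $1624$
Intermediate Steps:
$S{\left(T,M \right)} = - \frac{T}{2}$
$Y{\left(A \right)} = - A$
$c{\left(C \right)} = 4 + 6 C$ ($c{\left(C \right)} = 4 - C \left(-1 - 5\right) = 4 - C \left(-6\right) = 4 - - 6 C = 4 + 6 C$)
$c{\left(Y{\left(-4 \right)} \right)} S{\left(4,d{\left(2,1 \right)} \right)} \left(-29\right) = \left(4 + 6 \left(\left(-1\right) \left(-4\right)\right)\right) \left(\left(- \frac{1}{2}\right) 4\right) \left(-29\right) = \left(4 + 6 \cdot 4\right) \left(-2\right) \left(-29\right) = \left(4 + 24\right) \left(-2\right) \left(-29\right) = 28 \left(-2\right) \left(-29\right) = \left(-56\right) \left(-29\right) = 1624$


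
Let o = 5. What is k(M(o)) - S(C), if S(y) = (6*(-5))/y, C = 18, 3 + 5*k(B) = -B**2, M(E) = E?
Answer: -59/15 ≈ -3.9333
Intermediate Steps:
k(B) = -3/5 - B**2/5 (k(B) = -3/5 + (-B**2)/5 = -3/5 - B**2/5)
S(y) = -30/y
k(M(o)) - S(C) = (-3/5 - 1/5*5**2) - (-30)/18 = (-3/5 - 1/5*25) - (-30)/18 = (-3/5 - 5) - 1*(-5/3) = -28/5 + 5/3 = -59/15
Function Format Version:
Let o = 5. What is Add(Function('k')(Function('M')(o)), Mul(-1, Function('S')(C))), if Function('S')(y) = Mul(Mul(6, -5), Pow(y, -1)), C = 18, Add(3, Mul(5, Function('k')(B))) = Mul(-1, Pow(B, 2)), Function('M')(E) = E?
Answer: Rational(-59, 15) ≈ -3.9333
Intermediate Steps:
Function('k')(B) = Add(Rational(-3, 5), Mul(Rational(-1, 5), Pow(B, 2))) (Function('k')(B) = Add(Rational(-3, 5), Mul(Rational(1, 5), Mul(-1, Pow(B, 2)))) = Add(Rational(-3, 5), Mul(Rational(-1, 5), Pow(B, 2))))
Function('S')(y) = Mul(-30, Pow(y, -1))
Add(Function('k')(Function('M')(o)), Mul(-1, Function('S')(C))) = Add(Add(Rational(-3, 5), Mul(Rational(-1, 5), Pow(5, 2))), Mul(-1, Mul(-30, Pow(18, -1)))) = Add(Add(Rational(-3, 5), Mul(Rational(-1, 5), 25)), Mul(-1, Mul(-30, Rational(1, 18)))) = Add(Add(Rational(-3, 5), -5), Mul(-1, Rational(-5, 3))) = Add(Rational(-28, 5), Rational(5, 3)) = Rational(-59, 15)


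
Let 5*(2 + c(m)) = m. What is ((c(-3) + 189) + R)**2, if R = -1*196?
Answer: 2304/25 ≈ 92.160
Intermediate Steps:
c(m) = -2 + m/5
R = -196
((c(-3) + 189) + R)**2 = (((-2 + (1/5)*(-3)) + 189) - 196)**2 = (((-2 - 3/5) + 189) - 196)**2 = ((-13/5 + 189) - 196)**2 = (932/5 - 196)**2 = (-48/5)**2 = 2304/25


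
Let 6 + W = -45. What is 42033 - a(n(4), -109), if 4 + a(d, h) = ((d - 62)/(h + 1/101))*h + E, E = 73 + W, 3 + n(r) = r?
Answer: 463172669/11008 ≈ 42076.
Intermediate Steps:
W = -51 (W = -6 - 45 = -51)
n(r) = -3 + r
E = 22 (E = 73 - 51 = 22)
a(d, h) = 18 + h*(-62 + d)/(1/101 + h) (a(d, h) = -4 + (((d - 62)/(h + 1/101))*h + 22) = -4 + (((-62 + d)/(h + 1/101))*h + 22) = -4 + (((-62 + d)/(1/101 + h))*h + 22) = -4 + (h*(-62 + d)/(1/101 + h) + 22) = -4 + (22 + h*(-62 + d)/(1/101 + h)) = 18 + h*(-62 + d)/(1/101 + h))
42033 - a(n(4), -109) = 42033 - (18 - 4444*(-109) + 101*(-3 + 4)*(-109))/(1 + 101*(-109)) = 42033 - (18 + 484396 + 101*1*(-109))/(1 - 11009) = 42033 - (18 + 484396 - 11009)/(-11008) = 42033 - (-1)*473405/11008 = 42033 - 1*(-473405/11008) = 42033 + 473405/11008 = 463172669/11008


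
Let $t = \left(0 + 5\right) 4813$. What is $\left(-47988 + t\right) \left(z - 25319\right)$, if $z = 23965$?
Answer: $32391742$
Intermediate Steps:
$t = 24065$ ($t = 5 \cdot 4813 = 24065$)
$\left(-47988 + t\right) \left(z - 25319\right) = \left(-47988 + 24065\right) \left(23965 - 25319\right) = \left(-23923\right) \left(-1354\right) = 32391742$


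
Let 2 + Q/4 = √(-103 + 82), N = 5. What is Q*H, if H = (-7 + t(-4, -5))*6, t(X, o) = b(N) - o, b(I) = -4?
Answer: 288 - 144*I*√21 ≈ 288.0 - 659.89*I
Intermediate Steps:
t(X, o) = -4 - o
Q = -8 + 4*I*√21 (Q = -8 + 4*√(-103 + 82) = -8 + 4*√(-21) = -8 + 4*(I*√21) = -8 + 4*I*√21 ≈ -8.0 + 18.33*I)
H = -36 (H = (-7 + (-4 - 1*(-5)))*6 = (-7 + (-4 + 5))*6 = (-7 + 1)*6 = -6*6 = -36)
Q*H = (-8 + 4*I*√21)*(-36) = 288 - 144*I*√21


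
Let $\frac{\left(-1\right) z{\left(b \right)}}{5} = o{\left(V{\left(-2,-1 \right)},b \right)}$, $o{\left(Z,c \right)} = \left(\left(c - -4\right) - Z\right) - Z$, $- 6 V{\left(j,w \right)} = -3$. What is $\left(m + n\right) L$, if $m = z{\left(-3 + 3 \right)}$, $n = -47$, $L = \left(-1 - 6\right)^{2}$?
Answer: $-3038$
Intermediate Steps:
$L = 49$ ($L = \left(-7\right)^{2} = 49$)
$V{\left(j,w \right)} = \frac{1}{2}$ ($V{\left(j,w \right)} = \left(- \frac{1}{6}\right) \left(-3\right) = \frac{1}{2}$)
$o{\left(Z,c \right)} = 4 + c - 2 Z$ ($o{\left(Z,c \right)} = \left(\left(c + 4\right) - Z\right) - Z = \left(\left(4 + c\right) - Z\right) - Z = \left(4 + c - Z\right) - Z = 4 + c - 2 Z$)
$z{\left(b \right)} = -15 - 5 b$ ($z{\left(b \right)} = - 5 \left(4 + b - 1\right) = - 5 \left(3 + b\right) = -15 - 5 b$)
$m = -15$ ($m = -15 - 5 \left(-3 + 3\right) = -15 - 0 = -15 + 0 = -15$)
$\left(m + n\right) L = \left(-15 - 47\right) 49 = \left(-62\right) 49 = -3038$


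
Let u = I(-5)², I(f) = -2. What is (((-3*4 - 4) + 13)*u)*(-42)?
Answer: 504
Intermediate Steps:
u = 4 (u = (-2)² = 4)
(((-3*4 - 4) + 13)*u)*(-42) = (((-3*4 - 4) + 13)*4)*(-42) = (((-12 - 4) + 13)*4)*(-42) = ((-16 + 13)*4)*(-42) = -3*4*(-42) = -12*(-42) = 504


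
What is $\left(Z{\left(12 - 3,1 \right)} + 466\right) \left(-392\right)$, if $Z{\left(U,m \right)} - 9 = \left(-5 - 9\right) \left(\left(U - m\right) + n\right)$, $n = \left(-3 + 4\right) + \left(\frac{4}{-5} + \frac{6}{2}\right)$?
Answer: $- \frac{623672}{5} \approx -1.2473 \cdot 10^{5}$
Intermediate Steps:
$n = \frac{16}{5}$ ($n = 1 + \left(4 \left(- \frac{1}{5}\right) + 6 \cdot \frac{1}{2}\right) = 1 + \left(- \frac{4}{5} + 3\right) = 1 + \frac{11}{5} = \frac{16}{5} \approx 3.2$)
$Z{\left(U,m \right)} = - \frac{179}{5} - 14 U + 14 m$ ($Z{\left(U,m \right)} = 9 + \left(-5 - 9\right) \left(\left(U - m\right) + \frac{16}{5}\right) = 9 - 14 \left(\frac{16}{5} + U - m\right) = 9 - \left(\frac{224}{5} - 14 m + 14 U\right) = - \frac{179}{5} - 14 U + 14 m$)
$\left(Z{\left(12 - 3,1 \right)} + 466\right) \left(-392\right) = \left(\left(- \frac{179}{5} - 14 \left(12 - 3\right) + 14 \cdot 1\right) + 466\right) \left(-392\right) = \left(\left(- \frac{179}{5} - 126 + 14\right) + 466\right) \left(-392\right) = \left(- \frac{739}{5} + 466\right) \left(-392\right) = \frac{1591}{5} \left(-392\right) = - \frac{623672}{5}$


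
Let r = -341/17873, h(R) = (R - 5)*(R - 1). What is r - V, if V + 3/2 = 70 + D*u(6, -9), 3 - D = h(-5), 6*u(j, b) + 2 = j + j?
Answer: 946587/35746 ≈ 26.481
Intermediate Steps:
u(j, b) = -⅓ + j/3 (u(j, b) = -⅓ + (j + j)/6 = -⅓ + (2*j)/6 = -⅓ + j/3)
h(R) = (-1 + R)*(-5 + R) (h(R) = (-5 + R)*(-1 + R) = (-1 + R)*(-5 + R))
D = -57 (D = 3 - (5 + (-5)² - 6*(-5)) = 3 - (5 + 25 + 30) = 3 - 1*60 = 3 - 60 = -57)
V = -53/2 (V = -3/2 + (70 - 57*(-⅓ + (⅓)*6)) = -3/2 + (70 - 57*(-⅓ + 2)) = -3/2 + (70 - 57*5/3) = -3/2 + (70 - 95) = -3/2 - 25 = -53/2 ≈ -26.500)
r = -341/17873 (r = -341*1/17873 = -341/17873 ≈ -0.019079)
r - V = -341/17873 - 1*(-53/2) = -341/17873 + 53/2 = 946587/35746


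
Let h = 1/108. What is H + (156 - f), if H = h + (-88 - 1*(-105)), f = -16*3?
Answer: 23869/108 ≈ 221.01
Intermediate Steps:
h = 1/108 ≈ 0.0092593
f = -48
H = 1837/108 (H = 1/108 + (-88 - 1*(-105)) = 1/108 + (-88 + 105) = 1/108 + 17 = 1837/108 ≈ 17.009)
H + (156 - f) = 1837/108 + (156 - 1*(-48)) = 1837/108 + (156 + 48) = 1837/108 + 204 = 23869/108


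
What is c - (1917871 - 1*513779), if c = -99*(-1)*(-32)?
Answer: -1407260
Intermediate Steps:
c = -3168 (c = 99*(-32) = -3168)
c - (1917871 - 1*513779) = -3168 - (1917871 - 1*513779) = -3168 - (1917871 - 513779) = -3168 - 1*1404092 = -3168 - 1404092 = -1407260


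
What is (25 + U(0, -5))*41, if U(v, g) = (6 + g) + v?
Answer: 1066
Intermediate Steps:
U(v, g) = 6 + g + v
(25 + U(0, -5))*41 = (25 + (6 - 5 + 0))*41 = (25 + 1)*41 = 26*41 = 1066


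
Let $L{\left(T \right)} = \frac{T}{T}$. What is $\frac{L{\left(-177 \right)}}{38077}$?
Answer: $\frac{1}{38077} \approx 2.6263 \cdot 10^{-5}$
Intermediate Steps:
$L{\left(T \right)} = 1$
$\frac{L{\left(-177 \right)}}{38077} = 1 \cdot \frac{1}{38077} = \frac{1}{38077}$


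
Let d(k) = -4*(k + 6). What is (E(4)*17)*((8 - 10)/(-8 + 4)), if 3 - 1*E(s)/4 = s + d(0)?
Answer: 782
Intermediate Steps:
d(k) = -24 - 4*k (d(k) = -4*(6 + k) = -24 - 4*k)
E(s) = 108 - 4*s (E(s) = 12 - 4*(s + (-24 - 4*0)) = 12 - 4*(s + (-24 + 0)) = 12 - 4*(s - 24) = 12 - 4*(-24 + s) = 12 + (96 - 4*s) = 108 - 4*s)
(E(4)*17)*((8 - 10)/(-8 + 4)) = ((108 - 4*4)*17)*((8 - 10)/(-8 + 4)) = ((108 - 16)*17)*(-2/(-4)) = (92*17)*(-2*(-¼)) = 1564*(½) = 782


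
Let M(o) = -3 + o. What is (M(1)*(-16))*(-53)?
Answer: -1696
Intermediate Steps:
(M(1)*(-16))*(-53) = ((-3 + 1)*(-16))*(-53) = -2*(-16)*(-53) = 32*(-53) = -1696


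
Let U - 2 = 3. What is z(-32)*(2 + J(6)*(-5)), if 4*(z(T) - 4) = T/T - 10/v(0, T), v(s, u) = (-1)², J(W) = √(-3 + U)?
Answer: 7/2 - 35*√2/4 ≈ -8.8744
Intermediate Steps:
U = 5 (U = 2 + 3 = 5)
J(W) = √2 (J(W) = √(-3 + 5) = √2)
v(s, u) = 1
z(T) = 7/4 (z(T) = 4 + (T/T - 10/1)/4 = 4 + (1 - 10*1)/4 = 4 + (1 - 10)/4 = 4 + (¼)*(-9) = 4 - 9/4 = 7/4)
z(-32)*(2 + J(6)*(-5)) = 7*(2 + √2*(-5))/4 = 7*(2 - 5*√2)/4 = 7/2 - 35*√2/4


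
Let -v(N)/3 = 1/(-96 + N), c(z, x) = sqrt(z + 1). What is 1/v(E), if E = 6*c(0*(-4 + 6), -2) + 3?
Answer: 29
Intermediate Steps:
c(z, x) = sqrt(1 + z)
E = 9 (E = 6*sqrt(1 + 0*(-4 + 6)) + 3 = 6*sqrt(1 + 0*2) + 3 = 6*sqrt(1 + 0) + 3 = 6*sqrt(1) + 3 = 6*1 + 3 = 6 + 3 = 9)
v(N) = -3/(-96 + N)
1/v(E) = 1/(-3/(-96 + 9)) = 1/(-3/(-87)) = 1/(-3*(-1/87)) = 1/(1/29) = 29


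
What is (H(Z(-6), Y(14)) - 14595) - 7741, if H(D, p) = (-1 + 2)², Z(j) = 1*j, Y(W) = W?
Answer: -22335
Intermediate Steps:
Z(j) = j
H(D, p) = 1 (H(D, p) = 1² = 1)
(H(Z(-6), Y(14)) - 14595) - 7741 = (1 - 14595) - 7741 = -14594 - 7741 = -22335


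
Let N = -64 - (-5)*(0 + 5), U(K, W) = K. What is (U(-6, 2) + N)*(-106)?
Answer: 4770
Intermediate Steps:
N = -39 (N = -64 - (-5)*5 = -64 - 1*(-25) = -64 + 25 = -39)
(U(-6, 2) + N)*(-106) = (-6 - 39)*(-106) = -45*(-106) = 4770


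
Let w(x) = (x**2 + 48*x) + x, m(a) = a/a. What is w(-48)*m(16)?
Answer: -48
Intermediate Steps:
m(a) = 1
w(x) = x**2 + 49*x
w(-48)*m(16) = -48*(49 - 48)*1 = -48*1*1 = -48*1 = -48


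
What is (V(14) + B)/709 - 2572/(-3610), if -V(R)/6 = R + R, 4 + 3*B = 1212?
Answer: 4006042/3839235 ≈ 1.0434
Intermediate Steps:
B = 1208/3 (B = -4/3 + (1/3)*1212 = -4/3 + 404 = 1208/3 ≈ 402.67)
V(R) = -12*R (V(R) = -6*(R + R) = -12*R)
(V(14) + B)/709 - 2572/(-3610) = (-12*14 + 1208/3)/709 - 2572/(-3610) = (-168 + 1208/3)*(1/709) - 2572*(-1/3610) = (704/3)*(1/709) + 1286/1805 = 704/2127 + 1286/1805 = 4006042/3839235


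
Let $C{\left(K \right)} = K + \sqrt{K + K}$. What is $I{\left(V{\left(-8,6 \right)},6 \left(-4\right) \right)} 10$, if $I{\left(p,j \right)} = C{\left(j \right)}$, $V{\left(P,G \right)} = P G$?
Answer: $-240 + 40 i \sqrt{3} \approx -240.0 + 69.282 i$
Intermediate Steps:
$V{\left(P,G \right)} = G P$
$C{\left(K \right)} = K + \sqrt{2} \sqrt{K}$ ($C{\left(K \right)} = K + \sqrt{2 K} = K + \sqrt{2} \sqrt{K}$)
$I{\left(p,j \right)} = j + \sqrt{2} \sqrt{j}$
$I{\left(V{\left(-8,6 \right)},6 \left(-4\right) \right)} 10 = \left(6 \left(-4\right) + \sqrt{2} \sqrt{6 \left(-4\right)}\right) 10 = \left(-24 + \sqrt{2} \sqrt{-24}\right) 10 = \left(-24 + \sqrt{2} \cdot 2 i \sqrt{6}\right) 10 = \left(-24 + 4 i \sqrt{3}\right) 10 = -240 + 40 i \sqrt{3}$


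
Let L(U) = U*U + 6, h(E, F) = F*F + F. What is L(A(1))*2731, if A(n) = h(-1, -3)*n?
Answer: 114702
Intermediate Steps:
h(E, F) = F + F**2 (h(E, F) = F**2 + F = F + F**2)
A(n) = 6*n (A(n) = (-3*(1 - 3))*n = (-3*(-2))*n = 6*n)
L(U) = 6 + U**2 (L(U) = U**2 + 6 = 6 + U**2)
L(A(1))*2731 = (6 + (6*1)**2)*2731 = (6 + 6**2)*2731 = (6 + 36)*2731 = 42*2731 = 114702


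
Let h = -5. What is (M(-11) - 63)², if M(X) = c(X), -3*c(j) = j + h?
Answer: 29929/9 ≈ 3325.4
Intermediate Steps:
c(j) = 5/3 - j/3 (c(j) = -(j - 5)/3 = -(-5 + j)/3 = 5/3 - j/3)
M(X) = 5/3 - X/3
(M(-11) - 63)² = ((5/3 - ⅓*(-11)) - 63)² = ((5/3 + 11/3) - 63)² = (16/3 - 63)² = (-173/3)² = 29929/9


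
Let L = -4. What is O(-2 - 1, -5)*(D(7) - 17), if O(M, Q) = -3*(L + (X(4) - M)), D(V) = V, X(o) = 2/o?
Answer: -15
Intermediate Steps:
O(M, Q) = 21/2 + 3*M (O(M, Q) = -3*(-4 + (2/4 - M)) = -3*(-4 + (2*(¼) - M)) = -3*(-4 + (½ - M)) = -3*(-7/2 - M) = 21/2 + 3*M)
O(-2 - 1, -5)*(D(7) - 17) = (21/2 + 3*(-2 - 1))*(7 - 17) = (21/2 + 3*(-3))*(-10) = (21/2 - 9)*(-10) = (3/2)*(-10) = -15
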